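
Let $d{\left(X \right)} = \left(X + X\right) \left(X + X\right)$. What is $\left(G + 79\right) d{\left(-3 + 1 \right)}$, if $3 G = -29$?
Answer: $\frac{3328}{3} \approx 1109.3$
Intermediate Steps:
$G = - \frac{29}{3}$ ($G = \frac{1}{3} \left(-29\right) = - \frac{29}{3} \approx -9.6667$)
$d{\left(X \right)} = 4 X^{2}$ ($d{\left(X \right)} = 2 X 2 X = 4 X^{2}$)
$\left(G + 79\right) d{\left(-3 + 1 \right)} = \left(- \frac{29}{3} + 79\right) 4 \left(-3 + 1\right)^{2} = \frac{208 \cdot 4 \left(-2\right)^{2}}{3} = \frac{208 \cdot 4 \cdot 4}{3} = \frac{208}{3} \cdot 16 = \frac{3328}{3}$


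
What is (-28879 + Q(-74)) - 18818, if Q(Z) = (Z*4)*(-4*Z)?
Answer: -135313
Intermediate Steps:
Q(Z) = -16*Z² (Q(Z) = (4*Z)*(-4*Z) = -16*Z²)
(-28879 + Q(-74)) - 18818 = (-28879 - 16*(-74)²) - 18818 = (-28879 - 16*5476) - 18818 = (-28879 - 87616) - 18818 = -116495 - 18818 = -135313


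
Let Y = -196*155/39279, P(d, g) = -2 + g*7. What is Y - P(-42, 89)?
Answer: -24422639/39279 ≈ -621.77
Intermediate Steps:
P(d, g) = -2 + 7*g
Y = -30380/39279 (Y = -30380*1/39279 = -30380/39279 ≈ -0.77344)
Y - P(-42, 89) = -30380/39279 - (-2 + 7*89) = -30380/39279 - (-2 + 623) = -30380/39279 - 1*621 = -30380/39279 - 621 = -24422639/39279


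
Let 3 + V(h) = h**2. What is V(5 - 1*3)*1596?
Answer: 1596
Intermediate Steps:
V(h) = -3 + h**2
V(5 - 1*3)*1596 = (-3 + (5 - 1*3)**2)*1596 = (-3 + (5 - 3)**2)*1596 = (-3 + 2**2)*1596 = (-3 + 4)*1596 = 1*1596 = 1596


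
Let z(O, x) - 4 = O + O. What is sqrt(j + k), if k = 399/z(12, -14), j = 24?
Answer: 3*sqrt(17)/2 ≈ 6.1847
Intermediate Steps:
z(O, x) = 4 + 2*O (z(O, x) = 4 + (O + O) = 4 + 2*O)
k = 57/4 (k = 399/(4 + 2*12) = 399/(4 + 24) = 399/28 = 399*(1/28) = 57/4 ≈ 14.250)
sqrt(j + k) = sqrt(24 + 57/4) = sqrt(153/4) = 3*sqrt(17)/2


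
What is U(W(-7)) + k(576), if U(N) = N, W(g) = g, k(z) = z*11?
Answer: 6329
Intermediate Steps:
k(z) = 11*z
U(W(-7)) + k(576) = -7 + 11*576 = -7 + 6336 = 6329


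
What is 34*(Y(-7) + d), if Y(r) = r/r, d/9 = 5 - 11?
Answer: -1802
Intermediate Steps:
d = -54 (d = 9*(5 - 11) = 9*(-6) = -54)
Y(r) = 1
34*(Y(-7) + d) = 34*(1 - 54) = 34*(-53) = -1802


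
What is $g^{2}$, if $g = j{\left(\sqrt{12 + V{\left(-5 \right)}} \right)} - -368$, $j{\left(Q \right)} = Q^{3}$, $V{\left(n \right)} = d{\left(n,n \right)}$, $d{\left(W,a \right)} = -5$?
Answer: $135767 + 5152 \sqrt{7} \approx 1.494 \cdot 10^{5}$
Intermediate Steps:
$V{\left(n \right)} = -5$
$g = 368 + 7 \sqrt{7}$ ($g = \left(\sqrt{12 - 5}\right)^{3} - -368 = \left(\sqrt{7}\right)^{3} + 368 = 7 \sqrt{7} + 368 = 368 + 7 \sqrt{7} \approx 386.52$)
$g^{2} = \left(368 + 7 \sqrt{7}\right)^{2}$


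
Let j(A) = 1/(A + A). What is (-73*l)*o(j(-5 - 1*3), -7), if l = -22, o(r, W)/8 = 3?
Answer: 38544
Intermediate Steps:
j(A) = 1/(2*A)
o(r, W) = 24 (o(r, W) = 8*3 = 24)
(-73*l)*o(j(-5 - 1*3), -7) = -73*(-22)*24 = 1606*24 = 38544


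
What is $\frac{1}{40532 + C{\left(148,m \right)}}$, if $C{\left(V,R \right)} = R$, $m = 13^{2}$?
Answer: $\frac{1}{40701} \approx 2.4569 \cdot 10^{-5}$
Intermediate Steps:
$m = 169$
$\frac{1}{40532 + C{\left(148,m \right)}} = \frac{1}{40532 + 169} = \frac{1}{40701}$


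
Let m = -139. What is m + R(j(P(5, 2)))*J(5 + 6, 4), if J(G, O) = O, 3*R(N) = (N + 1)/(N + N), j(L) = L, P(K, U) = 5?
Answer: -691/5 ≈ -138.20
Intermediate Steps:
R(N) = (1 + N)/(6*N) (R(N) = ((N + 1)/(N + N))/3 = ((1 + N)/((2*N)))/3 = ((1 + N)*(1/(2*N)))/3 = ((1 + N)/(2*N))/3 = (1 + N)/(6*N))
m + R(j(P(5, 2)))*J(5 + 6, 4) = -139 + ((1/6)*(1 + 5)/5)*4 = -139 + ((1/6)*(1/5)*6)*4 = -139 + (1/5)*4 = -139 + 4/5 = -691/5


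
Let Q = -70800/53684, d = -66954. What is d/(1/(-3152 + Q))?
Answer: 2833539612168/13421 ≈ 2.1113e+8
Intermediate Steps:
Q = -17700/13421 (Q = -70800*1/53684 = -17700/13421 ≈ -1.3188)
d/(1/(-3152 + Q)) = -66954/(1/(-3152 - 17700/13421)) = -66954/(1/(-42320692/13421)) = -66954/(-13421/42320692) = -66954*(-42320692/13421) = 2833539612168/13421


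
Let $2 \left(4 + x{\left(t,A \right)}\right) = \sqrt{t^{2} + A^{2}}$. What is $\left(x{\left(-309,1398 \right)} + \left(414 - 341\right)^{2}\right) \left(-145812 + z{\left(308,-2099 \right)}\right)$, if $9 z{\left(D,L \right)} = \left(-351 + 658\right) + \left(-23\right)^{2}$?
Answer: $- \frac{2327862800}{3} - \frac{655736 \sqrt{227765}}{3} \approx -8.8027 \cdot 10^{8}$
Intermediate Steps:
$x{\left(t,A \right)} = -4 + \frac{\sqrt{A^{2} + t^{2}}}{2}$ ($x{\left(t,A \right)} = -4 + \frac{\sqrt{t^{2} + A^{2}}}{2} = -4 + \frac{\sqrt{A^{2} + t^{2}}}{2}$)
$z{\left(D,L \right)} = \frac{836}{9}$ ($z{\left(D,L \right)} = \frac{\left(-351 + 658\right) + \left(-23\right)^{2}}{9} = \frac{307 + 529}{9} = \frac{1}{9} \cdot 836 = \frac{836}{9}$)
$\left(x{\left(-309,1398 \right)} + \left(414 - 341\right)^{2}\right) \left(-145812 + z{\left(308,-2099 \right)}\right) = \left(\left(-4 + \frac{\sqrt{1398^{2} + \left(-309\right)^{2}}}{2}\right) + \left(414 - 341\right)^{2}\right) \left(-145812 + \frac{836}{9}\right) = \left(\left(-4 + \frac{\sqrt{1954404 + 95481}}{2}\right) + 73^{2}\right) \left(- \frac{1311472}{9}\right) = \left(\left(-4 + \frac{\sqrt{2049885}}{2}\right) + 5329\right) \left(- \frac{1311472}{9}\right) = \left(\left(-4 + \frac{3 \sqrt{227765}}{2}\right) + 5329\right) \left(- \frac{1311472}{9}\right) = \left(5325 + \frac{3 \sqrt{227765}}{2}\right) \left(- \frac{1311472}{9}\right) = - \frac{2327862800}{3} - \frac{655736 \sqrt{227765}}{3}$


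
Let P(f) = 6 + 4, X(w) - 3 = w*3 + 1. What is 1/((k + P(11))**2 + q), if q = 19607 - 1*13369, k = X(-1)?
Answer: 1/6359 ≈ 0.00015726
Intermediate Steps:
X(w) = 4 + 3*w (X(w) = 3 + (w*3 + 1) = 3 + (3*w + 1) = 3 + (1 + 3*w) = 4 + 3*w)
k = 1 (k = 4 + 3*(-1) = 4 - 3 = 1)
P(f) = 10
q = 6238 (q = 19607 - 13369 = 6238)
1/((k + P(11))**2 + q) = 1/((1 + 10)**2 + 6238) = 1/(11**2 + 6238) = 1/(121 + 6238) = 1/6359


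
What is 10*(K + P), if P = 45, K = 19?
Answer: 640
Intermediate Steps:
10*(K + P) = 10*(19 + 45) = 10*64 = 640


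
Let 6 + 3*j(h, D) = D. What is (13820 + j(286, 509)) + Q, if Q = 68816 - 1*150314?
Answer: -202531/3 ≈ -67510.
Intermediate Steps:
j(h, D) = -2 + D/3
Q = -81498 (Q = 68816 - 150314 = -81498)
(13820 + j(286, 509)) + Q = (13820 + (-2 + (⅓)*509)) - 81498 = (13820 + (-2 + 509/3)) - 81498 = (13820 + 503/3) - 81498 = 41963/3 - 81498 = -202531/3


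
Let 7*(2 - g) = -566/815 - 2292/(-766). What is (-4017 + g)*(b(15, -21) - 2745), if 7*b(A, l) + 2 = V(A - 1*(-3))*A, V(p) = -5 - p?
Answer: 171628232772594/15295105 ≈ 1.1221e+7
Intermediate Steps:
g = 3652818/2185015 (g = 2 - (-566/815 - 2292/(-766))/7 = 2 - (-566*1/815 - 2292*(-1/766))/7 = 2 - (-566/815 + 1146/383)/7 = 2 - ⅐*717212/312145 = 2 - 717212/2185015 = 3652818/2185015 ≈ 1.6718)
b(A, l) = -2/7 + A*(-8 - A)/7 (b(A, l) = -2/7 + ((-5 - (A - 1*(-3)))*A)/7 = -2/7 + ((-5 - (A + 3))*A)/7 = -2/7 + ((-5 - (3 + A))*A)/7 = -2/7 + ((-5 + (-3 - A))*A)/7 = -2/7 + ((-8 - A)*A)/7 = -2/7 + (A*(-8 - A))/7 = -2/7 + A*(-8 - A)/7)
(-4017 + g)*(b(15, -21) - 2745) = (-4017 + 3652818/2185015)*((-2/7 - ⅐*15*(8 + 15)) - 2745) = -8773552437*((-2/7 - ⅐*15*23) - 2745)/2185015 = -8773552437*((-2/7 - 345/7) - 2745)/2185015 = -8773552437*(-347/7 - 2745)/2185015 = -8773552437/2185015*(-19562/7) = 171628232772594/15295105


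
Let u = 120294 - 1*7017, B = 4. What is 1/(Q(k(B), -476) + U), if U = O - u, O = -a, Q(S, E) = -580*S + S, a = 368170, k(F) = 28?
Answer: -1/497659 ≈ -2.0094e-6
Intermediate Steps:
u = 113277 (u = 120294 - 7017 = 113277)
Q(S, E) = -579*S
O = -368170 (O = -1*368170 = -368170)
U = -481447 (U = -368170 - 1*113277 = -368170 - 113277 = -481447)
1/(Q(k(B), -476) + U) = 1/(-579*28 - 481447) = 1/(-16212 - 481447) = 1/(-497659) = -1/497659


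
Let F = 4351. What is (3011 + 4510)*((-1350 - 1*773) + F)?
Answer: 16756788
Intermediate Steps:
(3011 + 4510)*((-1350 - 1*773) + F) = (3011 + 4510)*((-1350 - 1*773) + 4351) = 7521*((-1350 - 773) + 4351) = 7521*(-2123 + 4351) = 7521*2228 = 16756788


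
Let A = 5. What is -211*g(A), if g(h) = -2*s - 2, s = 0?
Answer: 422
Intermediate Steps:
g(h) = -2 (g(h) = -2*0 - 2 = 0 - 2 = -2)
-211*g(A) = -211*(-2) = 422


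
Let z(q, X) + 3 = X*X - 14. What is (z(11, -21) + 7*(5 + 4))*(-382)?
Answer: -186034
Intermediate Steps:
z(q, X) = -17 + X**2 (z(q, X) = -3 + (X*X - 14) = -3 + (X**2 - 14) = -3 + (-14 + X**2) = -17 + X**2)
(z(11, -21) + 7*(5 + 4))*(-382) = ((-17 + (-21)**2) + 7*(5 + 4))*(-382) = ((-17 + 441) + 7*9)*(-382) = (424 + 63)*(-382) = 487*(-382) = -186034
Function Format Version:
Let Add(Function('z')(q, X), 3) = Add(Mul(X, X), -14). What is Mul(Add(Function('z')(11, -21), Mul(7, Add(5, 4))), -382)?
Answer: -186034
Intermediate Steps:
Function('z')(q, X) = Add(-17, Pow(X, 2)) (Function('z')(q, X) = Add(-3, Add(Mul(X, X), -14)) = Add(-3, Add(Pow(X, 2), -14)) = Add(-3, Add(-14, Pow(X, 2))) = Add(-17, Pow(X, 2)))
Mul(Add(Function('z')(11, -21), Mul(7, Add(5, 4))), -382) = Mul(Add(Add(-17, Pow(-21, 2)), Mul(7, Add(5, 4))), -382) = Mul(Add(Add(-17, 441), Mul(7, 9)), -382) = Mul(Add(424, 63), -382) = Mul(487, -382) = -186034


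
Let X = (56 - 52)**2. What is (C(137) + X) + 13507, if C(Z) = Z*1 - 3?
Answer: 13657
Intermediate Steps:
X = 16 (X = 4**2 = 16)
C(Z) = -3 + Z (C(Z) = Z - 3 = -3 + Z)
(C(137) + X) + 13507 = ((-3 + 137) + 16) + 13507 = (134 + 16) + 13507 = 150 + 13507 = 13657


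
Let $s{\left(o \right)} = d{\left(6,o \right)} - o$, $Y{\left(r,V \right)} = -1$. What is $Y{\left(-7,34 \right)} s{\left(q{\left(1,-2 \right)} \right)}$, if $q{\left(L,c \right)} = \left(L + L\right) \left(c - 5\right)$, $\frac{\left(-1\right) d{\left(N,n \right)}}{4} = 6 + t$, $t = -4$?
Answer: $-6$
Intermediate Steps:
$d{\left(N,n \right)} = -8$ ($d{\left(N,n \right)} = - 4 \left(6 - 4\right) = \left(-4\right) 2 = -8$)
$q{\left(L,c \right)} = 2 L \left(-5 + c\right)$
$s{\left(o \right)} = -8 - o$
$Y{\left(-7,34 \right)} s{\left(q{\left(1,-2 \right)} \right)} = - (-8 - 2 \cdot 1 \left(-5 - 2\right)) = - (-8 - 2 \cdot 1 \left(-7\right)) = - (-8 - -14) = - (-8 + 14) = \left(-1\right) 6 = -6$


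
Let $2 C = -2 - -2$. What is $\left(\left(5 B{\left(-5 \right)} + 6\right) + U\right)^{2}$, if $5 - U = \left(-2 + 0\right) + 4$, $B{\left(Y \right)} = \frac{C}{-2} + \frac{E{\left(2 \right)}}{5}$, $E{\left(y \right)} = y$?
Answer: $121$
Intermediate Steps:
$C = 0$ ($C = \frac{-2 - -2}{2} = \frac{-2 + 2}{2} = \frac{1}{2} \cdot 0 = 0$)
$B{\left(Y \right)} = \frac{2}{5}$ ($B{\left(Y \right)} = \frac{0}{-2} + \frac{2}{5} = 0 \left(- \frac{1}{2}\right) + 2 \cdot \frac{1}{5} = 0 + \frac{2}{5} = \frac{2}{5}$)
$U = 3$ ($U = 5 - \left(\left(-2 + 0\right) + 4\right) = 5 - \left(-2 + 4\right) = 5 - 2 = 3$)
$\left(\left(5 B{\left(-5 \right)} + 6\right) + U\right)^{2} = \left(\left(5 \cdot \frac{2}{5} + 6\right) + 3\right)^{2} = \left(\left(2 + 6\right) + 3\right)^{2} = \left(8 + 3\right)^{2} = 11^{2} = 121$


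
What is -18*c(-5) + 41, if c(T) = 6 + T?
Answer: 23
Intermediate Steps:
-18*c(-5) + 41 = -18*(6 - 5) + 41 = -18*1 + 41 = -18 + 41 = 23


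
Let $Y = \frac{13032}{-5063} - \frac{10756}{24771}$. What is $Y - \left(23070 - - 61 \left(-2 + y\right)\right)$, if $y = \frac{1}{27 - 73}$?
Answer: $- \frac{5756495061097}{250831146} \approx -22950.0$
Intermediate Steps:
$y = - \frac{1}{46}$ ($y = \frac{1}{-46} = - \frac{1}{46} \approx -0.021739$)
$Y = - \frac{377273300}{125415573}$ ($Y = 13032 \left(- \frac{1}{5063}\right) - \frac{10756}{24771} = - \frac{13032}{5063} - \frac{10756}{24771} = - \frac{377273300}{125415573} \approx -3.0082$)
$Y - \left(23070 - - 61 \left(-2 + y\right)\right) = - \frac{377273300}{125415573} - \left(23070 - - 61 \left(-2 - \frac{1}{46}\right)\right) = - \frac{377273300}{125415573} - \left(23070 - \left(-61\right) \left(- \frac{93}{46}\right)\right) = - \frac{377273300}{125415573} - \left(23070 - \frac{5673}{46}\right) = - \frac{377273300}{125415573} - \frac{1055547}{46} = - \frac{5756495061097}{250831146}$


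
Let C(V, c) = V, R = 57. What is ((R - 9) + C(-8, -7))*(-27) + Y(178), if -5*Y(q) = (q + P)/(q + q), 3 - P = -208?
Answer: -1922789/1780 ≈ -1080.2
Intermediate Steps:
P = 211 (P = 3 - 1*(-208) = 3 + 208 = 211)
Y(q) = -(211 + q)/(10*q) (Y(q) = -(q + 211)/(5*(q + q)) = -(211 + q)/(5*(2*q)) = -(211 + q)*1/(2*q)/5 = -(211 + q)/(10*q))
((R - 9) + C(-8, -7))*(-27) + Y(178) = ((57 - 9) - 8)*(-27) + (1/10)*(-211 - 1*178)/178 = (48 - 8)*(-27) + (1/10)*(1/178)*(-211 - 178) = 40*(-27) + (1/10)*(1/178)*(-389) = -1080 - 389/1780 = -1922789/1780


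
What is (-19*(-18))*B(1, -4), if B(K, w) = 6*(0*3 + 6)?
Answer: 12312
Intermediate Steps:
B(K, w) = 36 (B(K, w) = 6*(0 + 6) = 6*6 = 36)
(-19*(-18))*B(1, -4) = -19*(-18)*36 = 342*36 = 12312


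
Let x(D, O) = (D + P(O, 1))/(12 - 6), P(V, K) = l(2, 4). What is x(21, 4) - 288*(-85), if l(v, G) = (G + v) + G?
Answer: 146911/6 ≈ 24485.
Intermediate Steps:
l(v, G) = v + 2*G
P(V, K) = 10 (P(V, K) = 2 + 2*4 = 2 + 8 = 10)
x(D, O) = 5/3 + D/6 (x(D, O) = (D + 10)/(12 - 6) = (10 + D)/6 = (10 + D)*(⅙) = 5/3 + D/6)
x(21, 4) - 288*(-85) = (5/3 + (⅙)*21) - 288*(-85) = (5/3 + 7/2) + 24480 = 31/6 + 24480 = 146911/6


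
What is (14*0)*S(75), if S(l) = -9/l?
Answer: 0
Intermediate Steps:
(14*0)*S(75) = (14*0)*(-9/75) = 0*(-9*1/75) = 0*(-3/25) = 0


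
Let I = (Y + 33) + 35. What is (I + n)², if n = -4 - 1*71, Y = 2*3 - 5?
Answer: 36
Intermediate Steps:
Y = 1 (Y = 6 - 5 = 1)
n = -75 (n = -4 - 71 = -75)
I = 69 (I = (1 + 33) + 35 = 34 + 35 = 69)
(I + n)² = (69 - 75)² = (-6)² = 36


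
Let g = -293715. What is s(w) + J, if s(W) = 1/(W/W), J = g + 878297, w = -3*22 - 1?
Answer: 584583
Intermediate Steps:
w = -67 (w = -66 - 1 = -67)
J = 584582 (J = -293715 + 878297 = 584582)
s(W) = 1 (s(W) = 1/1 = 1)
s(w) + J = 1 + 584582 = 584583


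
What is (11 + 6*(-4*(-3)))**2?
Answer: 6889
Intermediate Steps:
(11 + 6*(-4*(-3)))**2 = (11 + 6*12)**2 = (11 + 72)**2 = 83**2 = 6889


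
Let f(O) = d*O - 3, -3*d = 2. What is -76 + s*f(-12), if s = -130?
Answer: -726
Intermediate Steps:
d = -⅔ (d = -⅓*2 = -⅔ ≈ -0.66667)
f(O) = -3 - 2*O/3 (f(O) = -2*O/3 - 3 = -3 - 2*O/3)
-76 + s*f(-12) = -76 - 130*(-3 - ⅔*(-12)) = -76 - 130*(-3 + 8) = -76 - 130*5 = -76 - 650 = -726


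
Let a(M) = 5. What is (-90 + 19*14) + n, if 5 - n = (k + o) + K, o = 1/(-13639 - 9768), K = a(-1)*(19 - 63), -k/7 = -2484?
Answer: -397614708/23407 ≈ -16987.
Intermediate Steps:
k = 17388 (k = -7*(-2484) = 17388)
K = -220 (K = 5*(19 - 63) = 5*(-44) = -220)
o = -1/23407 (o = 1/(-23407) = -1/23407 ≈ -4.2722e-5)
n = -401734340/23407 (n = 5 - ((17388 - 1/23407) - 220) = 5 - (407000915/23407 - 220) = 5 - 1*401851375/23407 = 5 - 401851375/23407 = -401734340/23407 ≈ -17163.)
(-90 + 19*14) + n = (-90 + 19*14) - 401734340/23407 = (-90 + 266) - 401734340/23407 = 176 - 401734340/23407 = -397614708/23407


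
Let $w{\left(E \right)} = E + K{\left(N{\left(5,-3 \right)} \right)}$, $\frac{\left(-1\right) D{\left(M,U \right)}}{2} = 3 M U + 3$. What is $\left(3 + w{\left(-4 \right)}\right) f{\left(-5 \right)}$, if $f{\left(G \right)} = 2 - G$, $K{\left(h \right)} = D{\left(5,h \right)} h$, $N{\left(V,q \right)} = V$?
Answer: $-5467$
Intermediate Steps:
$D{\left(M,U \right)} = -6 - 6 M U$ ($D{\left(M,U \right)} = - 2 \left(3 M U + 3\right) = - 2 \left(3 + 3 M U\right) = -6 - 6 M U$)
$K{\left(h \right)} = h \left(-6 - 30 h\right)$ ($K{\left(h \right)} = \left(-6 - 30 h\right) h = h \left(-6 - 30 h\right)$)
$w{\left(E \right)} = -780 + E$ ($w{\left(E \right)} = E - 30 \left(1 + 5 \cdot 5\right) = E - 30 \left(1 + 25\right) = E - 30 \cdot 26 = E - 780 = -780 + E$)
$\left(3 + w{\left(-4 \right)}\right) f{\left(-5 \right)} = \left(3 - 784\right) \left(2 - -5\right) = \left(3 - 784\right) \left(2 + 5\right) = \left(-781\right) 7 = -5467$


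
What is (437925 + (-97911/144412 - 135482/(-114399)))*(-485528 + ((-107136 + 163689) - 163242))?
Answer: -4284563872986033295915/16520588388 ≈ -2.5935e+11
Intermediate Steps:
(437925 + (-97911/144412 - 135482/(-114399)))*(-485528 + ((-107136 + 163689) - 163242)) = (437925 + (-97911*1/144412 - 135482*(-1/114399)))*(-485528 + (56553 - 163242)) = (437925 + (-97911/144412 + 135482/114399))*(-485528 - 106689) = (437925 + 8364306095/16520588388)*(-592217) = (7234787034120995/16520588388)*(-592217) = -4284563872986033295915/16520588388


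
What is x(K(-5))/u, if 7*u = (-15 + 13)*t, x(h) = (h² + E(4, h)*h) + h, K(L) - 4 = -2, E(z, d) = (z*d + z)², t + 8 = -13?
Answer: 49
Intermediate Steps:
t = -21 (t = -8 - 13 = -21)
E(z, d) = (z + d*z)² (E(z, d) = (d*z + z)² = (z + d*z)²)
K(L) = 2 (K(L) = 4 - 2 = 2)
x(h) = h + h² + 16*h*(1 + h)² (x(h) = (h² + (4²*(1 + h)²)*h) + h = (h² + (16*(1 + h)²)*h) + h = (h² + 16*h*(1 + h)²) + h = h + h² + 16*h*(1 + h)²)
u = 6 (u = ((-15 + 13)*(-21))/7 = (-2*(-21))/7 = (⅐)*42 = 6)
x(K(-5))/u = (2*(1 + 2 + 16*(1 + 2)²))/6 = (2*(1 + 2 + 16*3²))*(⅙) = (2*(1 + 2 + 16*9))*(⅙) = (2*(1 + 2 + 144))*(⅙) = (2*147)*(⅙) = 294*(⅙) = 49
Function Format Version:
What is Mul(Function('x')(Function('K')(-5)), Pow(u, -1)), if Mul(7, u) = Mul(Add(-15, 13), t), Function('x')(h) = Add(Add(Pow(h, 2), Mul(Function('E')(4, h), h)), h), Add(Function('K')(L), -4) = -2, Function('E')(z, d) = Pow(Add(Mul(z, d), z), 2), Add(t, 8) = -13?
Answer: 49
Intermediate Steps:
t = -21 (t = Add(-8, -13) = -21)
Function('E')(z, d) = Pow(Add(z, Mul(d, z)), 2) (Function('E')(z, d) = Pow(Add(Mul(d, z), z), 2) = Pow(Add(z, Mul(d, z)), 2))
Function('K')(L) = 2 (Function('K')(L) = Add(4, -2) = 2)
Function('x')(h) = Add(h, Pow(h, 2), Mul(16, h, Pow(Add(1, h), 2))) (Function('x')(h) = Add(Add(Pow(h, 2), Mul(Mul(Pow(4, 2), Pow(Add(1, h), 2)), h)), h) = Add(Add(Pow(h, 2), Mul(Mul(16, Pow(Add(1, h), 2)), h)), h) = Add(Add(Pow(h, 2), Mul(16, h, Pow(Add(1, h), 2))), h) = Add(h, Pow(h, 2), Mul(16, h, Pow(Add(1, h), 2))))
u = 6 (u = Mul(Rational(1, 7), Mul(Add(-15, 13), -21)) = Mul(Rational(1, 7), Mul(-2, -21)) = Mul(Rational(1, 7), 42) = 6)
Mul(Function('x')(Function('K')(-5)), Pow(u, -1)) = Mul(Mul(2, Add(1, 2, Mul(16, Pow(Add(1, 2), 2)))), Pow(6, -1)) = Mul(Mul(2, Add(1, 2, Mul(16, Pow(3, 2)))), Rational(1, 6)) = Mul(Mul(2, Add(1, 2, Mul(16, 9))), Rational(1, 6)) = Mul(Mul(2, Add(1, 2, 144)), Rational(1, 6)) = Mul(Mul(2, 147), Rational(1, 6)) = Mul(294, Rational(1, 6)) = 49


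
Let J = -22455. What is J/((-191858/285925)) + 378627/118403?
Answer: 760272695556591/22716562774 ≈ 33468.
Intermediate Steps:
J/((-191858/285925)) + 378627/118403 = -22455/((-191858/285925)) + 378627/118403 = -22455/((-191858*1/285925)) + 378627*(1/118403) = -22455/(-191858/285925) + 378627/118403 = -22455*(-285925/191858) + 378627/118403 = 6420445875/191858 + 378627/118403 = 760272695556591/22716562774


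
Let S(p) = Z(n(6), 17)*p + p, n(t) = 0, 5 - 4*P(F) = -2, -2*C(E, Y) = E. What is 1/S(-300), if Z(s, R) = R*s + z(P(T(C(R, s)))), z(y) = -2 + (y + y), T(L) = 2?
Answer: -1/750 ≈ -0.0013333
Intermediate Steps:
C(E, Y) = -E/2
P(F) = 7/4 (P(F) = 5/4 - ¼*(-2) = 5/4 + ½ = 7/4)
z(y) = -2 + 2*y
Z(s, R) = 3/2 + R*s (Z(s, R) = R*s + (-2 + 2*(7/4)) = R*s + (-2 + 7/2) = R*s + 3/2 = 3/2 + R*s)
S(p) = 5*p/2 (S(p) = (3/2 + 17*0)*p + p = (3/2 + 0)*p + p = 3*p/2 + p = 5*p/2)
1/S(-300) = 1/((5/2)*(-300)) = 1/(-750) = -1/750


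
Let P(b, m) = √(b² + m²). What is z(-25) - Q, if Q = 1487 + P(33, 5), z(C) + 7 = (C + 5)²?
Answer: -1094 - √1114 ≈ -1127.4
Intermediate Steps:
z(C) = -7 + (5 + C)² (z(C) = -7 + (C + 5)² = -7 + (5 + C)²)
Q = 1487 + √1114 (Q = 1487 + √(33² + 5²) = 1487 + √(1089 + 25) = 1487 + √1114 ≈ 1520.4)
z(-25) - Q = (-7 + (5 - 25)²) - (1487 + √1114) = (-7 + (-20)²) + (-1487 - √1114) = (-7 + 400) + (-1487 - √1114) = 393 + (-1487 - √1114) = -1094 - √1114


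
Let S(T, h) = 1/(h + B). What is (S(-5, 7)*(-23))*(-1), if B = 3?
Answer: 23/10 ≈ 2.3000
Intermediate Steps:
S(T, h) = 1/(3 + h) (S(T, h) = 1/(h + 3) = 1/(3 + h))
(S(-5, 7)*(-23))*(-1) = (-23/(3 + 7))*(-1) = (-23/10)*(-1) = ((⅒)*(-23))*(-1) = -23/10*(-1) = 23/10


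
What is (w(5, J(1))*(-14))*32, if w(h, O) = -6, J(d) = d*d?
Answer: 2688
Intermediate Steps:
J(d) = d²
(w(5, J(1))*(-14))*32 = -6*(-14)*32 = 84*32 = 2688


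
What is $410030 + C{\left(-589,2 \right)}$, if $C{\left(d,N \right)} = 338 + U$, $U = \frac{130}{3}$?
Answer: $\frac{1231234}{3} \approx 4.1041 \cdot 10^{5}$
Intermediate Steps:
$U = \frac{130}{3}$ ($U = 130 \cdot \frac{1}{3} = \frac{130}{3} \approx 43.333$)
$C{\left(d,N \right)} = \frac{1144}{3}$ ($C{\left(d,N \right)} = 338 + \frac{130}{3} = \frac{1144}{3}$)
$410030 + C{\left(-589,2 \right)} = 410030 + \frac{1144}{3} = \frac{1231234}{3}$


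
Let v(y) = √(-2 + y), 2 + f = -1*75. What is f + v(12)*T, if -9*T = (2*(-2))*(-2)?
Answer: -77 - 8*√10/9 ≈ -79.811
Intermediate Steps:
T = -8/9 (T = -2*(-2)*(-2)/9 = -(-4)*(-2)/9 = -⅑*8 = -8/9 ≈ -0.88889)
f = -77 (f = -2 - 1*75 = -2 - 75 = -77)
f + v(12)*T = -77 + √(-2 + 12)*(-8/9) = -77 + √10*(-8/9) = -77 - 8*√10/9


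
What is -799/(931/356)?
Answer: -284444/931 ≈ -305.53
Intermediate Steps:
-799/(931/356) = -799/(931*(1/356)) = -799/931/356 = -799*356/931 = -284444/931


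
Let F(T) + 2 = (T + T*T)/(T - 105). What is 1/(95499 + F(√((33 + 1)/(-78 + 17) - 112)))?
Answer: 3957712337503/377953894784496105 - 461*I*√418826/377953894784496105 ≈ 1.0471e-5 - 7.8937e-13*I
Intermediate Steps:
F(T) = -2 + (T + T²)/(-105 + T) (F(T) = -2 + (T + T*T)/(T - 105) = -2 + (T + T²)/(-105 + T))
1/(95499 + F(√((33 + 1)/(-78 + 17) - 112))) = 1/(95499 + (210 + (√((33 + 1)/(-78 + 17) - 112))² - √((33 + 1)/(-78 + 17) - 112))/(-105 + √((33 + 1)/(-78 + 17) - 112))) = 1/(95499 + (210 + (√(34/(-61) - 112))² - √(34/(-61) - 112))/(-105 + √(34/(-61) - 112))) = 1/(95499 + (210 + (√(34*(-1/61) - 112))² - √(34*(-1/61) - 112))/(-105 + √(34*(-1/61) - 112))) = 1/(95499 + (210 + (√(-34/61 - 112))² - √(-34/61 - 112))/(-105 + √(-34/61 - 112))) = 1/(95499 + (210 + (√(-6866/61))² - √(-6866/61))/(-105 + √(-6866/61))) = 1/(95499 + (210 + (I*√418826/61)² - I*√418826/61)/(-105 + I*√418826/61)) = 1/(95499 + (210 - 6866/61 - I*√418826/61)/(-105 + I*√418826/61)) = 1/(95499 + (5944/61 - I*√418826/61)/(-105 + I*√418826/61))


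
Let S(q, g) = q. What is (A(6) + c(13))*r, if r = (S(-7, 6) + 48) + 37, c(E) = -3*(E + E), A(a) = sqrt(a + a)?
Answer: -6084 + 156*sqrt(3) ≈ -5813.8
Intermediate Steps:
A(a) = sqrt(2)*sqrt(a) (A(a) = sqrt(2*a) = sqrt(2)*sqrt(a))
c(E) = -6*E
r = 78 (r = (-7 + 48) + 37 = 41 + 37 = 78)
(A(6) + c(13))*r = (sqrt(2)*sqrt(6) - 6*13)*78 = (2*sqrt(3) - 78)*78 = (-78 + 2*sqrt(3))*78 = -6084 + 156*sqrt(3)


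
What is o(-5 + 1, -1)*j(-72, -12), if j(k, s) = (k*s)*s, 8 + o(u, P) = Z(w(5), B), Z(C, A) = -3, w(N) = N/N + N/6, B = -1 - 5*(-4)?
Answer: 114048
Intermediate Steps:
B = 19 (B = -1 + 20 = 19)
w(N) = 1 + N/6 (w(N) = 1 + N*(⅙) = 1 + N/6)
o(u, P) = -11 (o(u, P) = -8 - 3 = -11)
j(k, s) = k*s²
o(-5 + 1, -1)*j(-72, -12) = -(-792)*(-12)² = -(-792)*144 = -11*(-10368) = 114048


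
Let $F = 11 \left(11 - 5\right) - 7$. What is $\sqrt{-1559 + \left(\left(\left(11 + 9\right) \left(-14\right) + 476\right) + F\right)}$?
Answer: $2 i \sqrt{326} \approx 36.111 i$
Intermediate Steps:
$F = 59$ ($F = 11 \cdot 6 - 7 = 66 - 7 = 59$)
$\sqrt{-1559 + \left(\left(\left(11 + 9\right) \left(-14\right) + 476\right) + F\right)} = \sqrt{-1559 + \left(\left(\left(11 + 9\right) \left(-14\right) + 476\right) + 59\right)} = \sqrt{-1559 + \left(\left(20 \left(-14\right) + 476\right) + 59\right)} = \sqrt{-1559 + \left(\left(-280 + 476\right) + 59\right)} = \sqrt{-1559 + \left(196 + 59\right)} = \sqrt{-1559 + 255} = \sqrt{-1304} = 2 i \sqrt{326}$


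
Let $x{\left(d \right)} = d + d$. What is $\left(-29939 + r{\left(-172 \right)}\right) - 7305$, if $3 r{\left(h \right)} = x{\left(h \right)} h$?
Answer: $- \frac{52564}{3} \approx -17521.0$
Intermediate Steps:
$x{\left(d \right)} = 2 d$
$r{\left(h \right)} = \frac{2 h^{2}}{3}$ ($r{\left(h \right)} = \frac{2 h h}{3} = \frac{2 h^{2}}{3}$)
$\left(-29939 + r{\left(-172 \right)}\right) - 7305 = \left(-29939 + \frac{2 \left(-172\right)^{2}}{3}\right) - 7305 = \left(-29939 + \frac{2}{3} \cdot 29584\right) - 7305 = \left(-29939 + \frac{59168}{3}\right) - 7305 = - \frac{30649}{3} - 7305 = - \frac{52564}{3}$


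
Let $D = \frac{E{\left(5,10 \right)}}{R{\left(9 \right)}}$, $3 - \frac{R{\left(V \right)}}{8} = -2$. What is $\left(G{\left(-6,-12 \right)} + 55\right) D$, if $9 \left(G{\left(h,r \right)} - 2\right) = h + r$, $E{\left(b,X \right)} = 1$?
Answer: $\frac{11}{8} \approx 1.375$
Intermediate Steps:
$G{\left(h,r \right)} = 2 + \frac{h}{9} + \frac{r}{9}$ ($G{\left(h,r \right)} = 2 + \frac{h + r}{9} = 2 + \left(\frac{h}{9} + \frac{r}{9}\right) = 2 + \frac{h}{9} + \frac{r}{9}$)
$R{\left(V \right)} = 40$ ($R{\left(V \right)} = 24 - -16 = 24 + 16 = 40$)
$D = \frac{1}{40}$ ($D = 1 \cdot \frac{1}{40} = \frac{1}{40} \approx 0.025$)
$\left(G{\left(-6,-12 \right)} + 55\right) D = \left(\left(2 + \frac{1}{9} \left(-6\right) + \frac{1}{9} \left(-12\right)\right) + 55\right) \frac{1}{40} = \left(\left(2 - \frac{2}{3} - \frac{4}{3}\right) + 55\right) \frac{1}{40} = \left(0 + 55\right) \frac{1}{40} = 55 \cdot \frac{1}{40} = \frac{11}{8}$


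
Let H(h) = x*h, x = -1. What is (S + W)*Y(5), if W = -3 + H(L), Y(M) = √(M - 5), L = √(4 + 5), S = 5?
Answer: 0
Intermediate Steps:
L = 3 (L = √9 = 3)
H(h) = -h
Y(M) = √(-5 + M)
W = -6 (W = -3 - 1*3 = -3 - 3 = -6)
(S + W)*Y(5) = (5 - 6)*√(-5 + 5) = -√0 = -1*0 = 0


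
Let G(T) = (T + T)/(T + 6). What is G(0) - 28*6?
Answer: -168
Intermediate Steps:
G(T) = 2*T/(6 + T) (G(T) = (2*T)/(6 + T) = 2*T/(6 + T))
G(0) - 28*6 = 2*0/(6 + 0) - 28*6 = 2*0/6 - 168 = 2*0*(1/6) - 168 = 0 - 168 = -168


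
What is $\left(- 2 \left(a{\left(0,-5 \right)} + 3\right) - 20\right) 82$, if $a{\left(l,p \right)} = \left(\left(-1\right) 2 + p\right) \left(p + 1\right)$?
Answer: $-6724$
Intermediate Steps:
$a{\left(l,p \right)} = \left(1 + p\right) \left(-2 + p\right)$ ($a{\left(l,p \right)} = \left(-2 + p\right) \left(1 + p\right) = \left(1 + p\right) \left(-2 + p\right)$)
$\left(- 2 \left(a{\left(0,-5 \right)} + 3\right) - 20\right) 82 = \left(- 2 \left(\left(-2 + \left(-5\right)^{2} - -5\right) + 3\right) - 20\right) 82 = \left(- 2 \left(\left(-2 + 25 + 5\right) + 3\right) - 20\right) 82 = \left(- 2 \left(28 + 3\right) - 20\right) 82 = \left(\left(-2\right) 31 - 20\right) 82 = \left(-62 - 20\right) 82 = \left(-82\right) 82 = -6724$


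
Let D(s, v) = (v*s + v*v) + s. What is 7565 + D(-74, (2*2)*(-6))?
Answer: 9843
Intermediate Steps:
D(s, v) = s + v**2 + s*v (D(s, v) = (s*v + v**2) + s = (v**2 + s*v) + s = s + v**2 + s*v)
7565 + D(-74, (2*2)*(-6)) = 7565 + (-74 + ((2*2)*(-6))**2 - 74*2*2*(-6)) = 7565 + (-74 + (4*(-6))**2 - 296*(-6)) = 7565 + (-74 + (-24)**2 - 74*(-24)) = 7565 + (-74 + 576 + 1776) = 7565 + 2278 = 9843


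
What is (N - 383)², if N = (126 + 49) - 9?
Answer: 47089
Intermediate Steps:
N = 166 (N = 175 - 9 = 166)
(N - 383)² = (166 - 383)² = (-217)² = 47089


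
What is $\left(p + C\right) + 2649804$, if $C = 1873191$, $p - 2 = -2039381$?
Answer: $2483616$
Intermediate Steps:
$p = -2039379$ ($p = 2 - 2039381 = -2039379$)
$\left(p + C\right) + 2649804 = \left(-2039379 + 1873191\right) + 2649804 = -166188 + 2649804 = 2483616$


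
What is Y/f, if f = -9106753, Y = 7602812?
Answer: -7602812/9106753 ≈ -0.83485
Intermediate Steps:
Y/f = 7602812/(-9106753) = 7602812*(-1/9106753) = -7602812/9106753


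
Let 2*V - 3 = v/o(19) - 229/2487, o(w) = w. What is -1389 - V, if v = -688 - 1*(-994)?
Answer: -66083632/47253 ≈ -1398.5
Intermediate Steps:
v = 306 (v = -688 + 994 = 306)
V = 449215/47253 (V = 3/2 + (306/19 - 229/2487)/2 = 3/2 + (½)*(756671/47253) = 3/2 + 756671/94506 = 449215/47253 ≈ 9.5066)
-1389 - V = -1389 - 1*449215/47253 = -1389 - 449215/47253 = -66083632/47253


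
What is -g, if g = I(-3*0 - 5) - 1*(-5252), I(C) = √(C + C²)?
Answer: -5252 - 2*√5 ≈ -5256.5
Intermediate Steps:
g = 5252 + 2*√5 (g = √((-3*0 - 5)*(1 + (-3*0 - 5))) - 1*(-5252) = √((0 - 5)*(1 + (0 - 5))) + 5252 = √(-5*(1 - 5)) + 5252 = √(-5*(-4)) + 5252 = √20 + 5252 = 2*√5 + 5252 = 5252 + 2*√5 ≈ 5256.5)
-g = -(5252 + 2*√5) = -5252 - 2*√5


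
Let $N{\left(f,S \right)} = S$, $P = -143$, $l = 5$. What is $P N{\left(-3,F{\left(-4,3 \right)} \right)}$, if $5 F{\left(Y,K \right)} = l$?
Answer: $-143$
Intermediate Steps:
$F{\left(Y,K \right)} = 1$ ($F{\left(Y,K \right)} = \frac{1}{5} \cdot 5 = 1$)
$P N{\left(-3,F{\left(-4,3 \right)} \right)} = \left(-143\right) 1 = -143$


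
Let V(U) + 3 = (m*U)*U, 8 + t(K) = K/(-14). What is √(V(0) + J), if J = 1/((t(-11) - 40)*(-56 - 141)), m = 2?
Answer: I*√50867578229/130217 ≈ 1.732*I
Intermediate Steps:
t(K) = -8 - K/14 (t(K) = -8 + K/(-14) = -8 + K*(-1/14) = -8 - K/14)
J = 14/130217 (J = 1/(((-8 - 1/14*(-11)) - 40)*(-56 - 141)) = 1/(((-8 + 11/14) - 40)*(-197)) = 1/((-101/14 - 40)*(-197)) = 1/(-661/14*(-197)) = 1/(130217/14) = 14/130217 ≈ 0.00010751)
V(U) = -3 + 2*U² (V(U) = -3 + (2*U)*U = -3 + 2*U²)
√(V(0) + J) = √((-3 + 2*0²) + 14/130217) = √((-3 + 2*0) + 14/130217) = √((-3 + 0) + 14/130217) = √(-3 + 14/130217) = √(-390637/130217) = I*√50867578229/130217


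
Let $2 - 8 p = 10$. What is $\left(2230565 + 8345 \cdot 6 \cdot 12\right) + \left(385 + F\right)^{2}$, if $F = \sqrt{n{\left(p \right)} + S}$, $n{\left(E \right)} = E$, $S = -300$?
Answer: $2979329 + 770 i \sqrt{301} \approx 2.9793 \cdot 10^{6} + 13359.0 i$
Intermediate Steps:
$p = -1$ ($p = \frac{1}{4} - \frac{5}{4} = -1$)
$F = i \sqrt{301}$ ($F = \sqrt{-1 - 300} = \sqrt{-301} = i \sqrt{301} \approx 17.349 i$)
$\left(2230565 + 8345 \cdot 6 \cdot 12\right) + \left(385 + F\right)^{2} = \left(2230565 + 8345 \cdot 6 \cdot 12\right) + \left(385 + i \sqrt{301}\right)^{2} = \left(2230565 + 8345 \cdot 72\right) + \left(385 + i \sqrt{301}\right)^{2} = \left(2230565 + 600840\right) + \left(385 + i \sqrt{301}\right)^{2} = 2831405 + \left(385 + i \sqrt{301}\right)^{2}$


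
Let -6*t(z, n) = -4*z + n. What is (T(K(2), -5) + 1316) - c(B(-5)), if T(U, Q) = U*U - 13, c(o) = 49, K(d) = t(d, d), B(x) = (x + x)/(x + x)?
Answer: 1255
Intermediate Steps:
t(z, n) = -n/6 + 2*z/3 (t(z, n) = -(-4*z + n)/6 = -(n - 4*z)/6 = -n/6 + 2*z/3)
B(x) = 1 (B(x) = (2*x)/((2*x)) = (2*x)*(1/(2*x)) = 1)
K(d) = d/2 (K(d) = -d/6 + 2*d/3 = d/2)
T(U, Q) = -13 + U² (T(U, Q) = U² - 13 = -13 + U²)
(T(K(2), -5) + 1316) - c(B(-5)) = ((-13 + ((½)*2)²) + 1316) - 1*49 = ((-13 + 1²) + 1316) - 49 = ((-13 + 1) + 1316) - 49 = (-12 + 1316) - 49 = 1304 - 49 = 1255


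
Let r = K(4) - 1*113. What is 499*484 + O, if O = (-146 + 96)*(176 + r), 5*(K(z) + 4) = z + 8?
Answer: 238446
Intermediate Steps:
K(z) = -12/5 + z/5 (K(z) = -4 + (z + 8)/5 = -4 + (8 + z)/5 = -4 + (8/5 + z/5) = -12/5 + z/5)
r = -573/5 (r = (-12/5 + (⅕)*4) - 1*113 = (-12/5 + ⅘) - 113 = -8/5 - 113 = -573/5 ≈ -114.60)
O = -3070 (O = (-146 + 96)*(176 - 573/5) = -50*307/5 = -3070)
499*484 + O = 499*484 - 3070 = 241516 - 3070 = 238446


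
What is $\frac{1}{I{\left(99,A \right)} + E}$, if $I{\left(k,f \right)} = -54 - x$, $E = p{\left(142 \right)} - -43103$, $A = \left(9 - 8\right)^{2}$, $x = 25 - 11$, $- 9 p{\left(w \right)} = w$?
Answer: $\frac{9}{387173} \approx 2.3245 \cdot 10^{-5}$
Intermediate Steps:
$p{\left(w \right)} = - \frac{w}{9}$
$x = 14$
$A = 1$ ($A = 1^{2} = 1$)
$E = \frac{387785}{9}$ ($E = \left(- \frac{1}{9}\right) 142 - -43103 = - \frac{142}{9} + 43103 = \frac{387785}{9} \approx 43087.0$)
$I{\left(k,f \right)} = -68$ ($I{\left(k,f \right)} = -54 - 14 = -68$)
$\frac{1}{I{\left(99,A \right)} + E} = \frac{1}{-68 + \frac{387785}{9}} = \frac{1}{\frac{387173}{9}} = \frac{9}{387173}$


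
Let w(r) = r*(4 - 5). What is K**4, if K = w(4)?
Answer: 256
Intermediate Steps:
w(r) = -r (w(r) = r*(-1) = -r)
K = -4 (K = -1*4 = -4)
K**4 = (-4)**4 = 256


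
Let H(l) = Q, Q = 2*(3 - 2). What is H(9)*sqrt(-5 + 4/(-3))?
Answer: 2*I*sqrt(57)/3 ≈ 5.0332*I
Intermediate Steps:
Q = 2 (Q = 2*1 = 2)
H(l) = 2
H(9)*sqrt(-5 + 4/(-3)) = 2*sqrt(-5 + 4/(-3)) = 2*sqrt(-5 + 4*(-1/3)) = 2*sqrt(-5 - 4/3) = 2*sqrt(-19/3) = 2*(I*sqrt(57)/3) = 2*I*sqrt(57)/3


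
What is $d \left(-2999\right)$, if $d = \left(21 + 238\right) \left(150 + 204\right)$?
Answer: $-274966314$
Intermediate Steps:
$d = 91686$ ($d = 259 \cdot 354 = 91686$)
$d \left(-2999\right) = 91686 \left(-2999\right) = -274966314$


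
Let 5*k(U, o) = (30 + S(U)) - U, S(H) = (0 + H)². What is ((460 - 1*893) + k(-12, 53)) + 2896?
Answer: 12501/5 ≈ 2500.2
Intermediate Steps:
S(H) = H²
k(U, o) = 6 - U/5 + U²/5 (k(U, o) = ((30 + U²) - U)/5 = (30 + U² - U)/5 = 6 - U/5 + U²/5)
((460 - 1*893) + k(-12, 53)) + 2896 = ((460 - 1*893) + (6 - ⅕*(-12) + (⅕)*(-12)²)) + 2896 = ((460 - 893) + (6 + 12/5 + (⅕)*144)) + 2896 = (-433 + (6 + 12/5 + 144/5)) + 2896 = (-433 + 186/5) + 2896 = -1979/5 + 2896 = 12501/5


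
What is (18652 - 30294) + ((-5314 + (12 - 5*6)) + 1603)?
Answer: -15371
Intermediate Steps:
(18652 - 30294) + ((-5314 + (12 - 5*6)) + 1603) = -11642 + ((-5314 + (12 - 30)) + 1603) = -11642 + ((-5314 - 18) + 1603) = -11642 + (-5332 + 1603) = -11642 - 3729 = -15371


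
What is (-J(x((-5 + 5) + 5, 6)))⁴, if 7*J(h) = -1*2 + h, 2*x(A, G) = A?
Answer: 1/38416 ≈ 2.6031e-5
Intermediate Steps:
x(A, G) = A/2
J(h) = -2/7 + h/7 (J(h) = (-1*2 + h)/7 = (-2 + h)/7 = -2/7 + h/7)
(-J(x((-5 + 5) + 5, 6)))⁴ = (-(-2/7 + (((-5 + 5) + 5)/2)/7))⁴ = (-(-2/7 + ((0 + 5)/2)/7))⁴ = (-(-2/7 + ((½)*5)/7))⁴ = (-(-2/7 + (⅐)*(5/2)))⁴ = (-(-2/7 + 5/14))⁴ = (-1*1/14)⁴ = (-1/14)⁴ = 1/38416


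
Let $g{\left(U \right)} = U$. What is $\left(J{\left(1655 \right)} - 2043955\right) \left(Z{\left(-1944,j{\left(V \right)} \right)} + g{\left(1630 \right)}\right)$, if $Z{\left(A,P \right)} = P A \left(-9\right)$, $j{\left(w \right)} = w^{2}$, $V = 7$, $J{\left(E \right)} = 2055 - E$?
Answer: $-1755278870370$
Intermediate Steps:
$Z{\left(A,P \right)} = - 9 A P$ ($Z{\left(A,P \right)} = A P \left(-9\right) = - 9 A P$)
$\left(J{\left(1655 \right)} - 2043955\right) \left(Z{\left(-1944,j{\left(V \right)} \right)} + g{\left(1630 \right)}\right) = \left(\left(2055 - 1655\right) - 2043955\right) \left(\left(-9\right) \left(-1944\right) 7^{2} + 1630\right) = \left(\left(2055 - 1655\right) - 2043955\right) \left(\left(-9\right) \left(-1944\right) 49 + 1630\right) = \left(400 - 2043955\right) \left(857304 + 1630\right) = \left(-2043555\right) 858934 = -1755278870370$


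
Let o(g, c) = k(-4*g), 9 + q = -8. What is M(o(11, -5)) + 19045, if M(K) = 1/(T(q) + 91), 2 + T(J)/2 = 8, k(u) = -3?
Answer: 1961636/103 ≈ 19045.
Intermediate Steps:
q = -17 (q = -9 - 8 = -17)
T(J) = 12 (T(J) = -4 + 2*8 = -4 + 16 = 12)
o(g, c) = -3
M(K) = 1/103 (M(K) = 1/(12 + 91) = 1/103)
M(o(11, -5)) + 19045 = 1/103 + 19045 = 1961636/103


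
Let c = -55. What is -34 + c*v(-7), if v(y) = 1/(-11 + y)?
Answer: -557/18 ≈ -30.944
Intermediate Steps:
-34 + c*v(-7) = -34 - 55/(-11 - 7) = -34 - 55/(-18) = -34 - 55*(-1/18) = -34 + 55/18 = -557/18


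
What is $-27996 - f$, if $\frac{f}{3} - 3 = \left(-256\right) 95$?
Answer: $44955$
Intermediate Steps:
$f = -72951$ ($f = 9 + 3 \left(\left(-256\right) 95\right) = 9 + 3 \left(-24320\right) = 9 - 72960 = -72951$)
$-27996 - f = -27996 - -72951 = -27996 + 72951 = 44955$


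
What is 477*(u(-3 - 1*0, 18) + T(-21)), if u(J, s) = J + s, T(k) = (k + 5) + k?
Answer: -10494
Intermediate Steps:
T(k) = 5 + 2*k (T(k) = (5 + k) + k = 5 + 2*k)
477*(u(-3 - 1*0, 18) + T(-21)) = 477*(((-3 - 1*0) + 18) + (5 + 2*(-21))) = 477*(((-3 + 0) + 18) + (5 - 42)) = 477*((-3 + 18) - 37) = 477*(15 - 37) = 477*(-22) = -10494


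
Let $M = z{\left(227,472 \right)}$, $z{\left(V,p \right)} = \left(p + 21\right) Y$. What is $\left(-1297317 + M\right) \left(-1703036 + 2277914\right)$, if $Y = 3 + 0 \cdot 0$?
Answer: $-744948757764$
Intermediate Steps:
$Y = 3$ ($Y = 3 + 0 = 3$)
$z{\left(V,p \right)} = 63 + 3 p$ ($z{\left(V,p \right)} = \left(p + 21\right) 3 = \left(21 + p\right) 3 = 63 + 3 p$)
$M = 1479$ ($M = 63 + 3 \cdot 472 = 63 + 1416 = 1479$)
$\left(-1297317 + M\right) \left(-1703036 + 2277914\right) = \left(-1297317 + 1479\right) \left(-1703036 + 2277914\right) = \left(-1295838\right) 574878 = -744948757764$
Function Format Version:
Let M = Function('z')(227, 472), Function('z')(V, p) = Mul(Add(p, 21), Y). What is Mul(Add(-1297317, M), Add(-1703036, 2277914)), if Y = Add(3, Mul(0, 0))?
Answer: -744948757764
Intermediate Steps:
Y = 3 (Y = Add(3, 0) = 3)
Function('z')(V, p) = Add(63, Mul(3, p)) (Function('z')(V, p) = Mul(Add(p, 21), 3) = Mul(Add(21, p), 3) = Add(63, Mul(3, p)))
M = 1479 (M = Add(63, Mul(3, 472)) = Add(63, 1416) = 1479)
Mul(Add(-1297317, M), Add(-1703036, 2277914)) = Mul(Add(-1297317, 1479), Add(-1703036, 2277914)) = Mul(-1295838, 574878) = -744948757764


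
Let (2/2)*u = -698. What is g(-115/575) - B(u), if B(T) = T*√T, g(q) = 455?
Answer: 455 + 698*I*√698 ≈ 455.0 + 18441.0*I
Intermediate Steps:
u = -698
B(T) = T^(3/2)
g(-115/575) - B(u) = 455 - (-698)^(3/2) = 455 - (-698)*I*√698 = 455 + 698*I*√698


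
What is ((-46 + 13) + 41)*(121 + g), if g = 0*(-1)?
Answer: 968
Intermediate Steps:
g = 0
((-46 + 13) + 41)*(121 + g) = ((-46 + 13) + 41)*(121 + 0) = (-33 + 41)*121 = 8*121 = 968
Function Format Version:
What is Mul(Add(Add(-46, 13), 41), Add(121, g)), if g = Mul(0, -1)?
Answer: 968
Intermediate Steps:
g = 0
Mul(Add(Add(-46, 13), 41), Add(121, g)) = Mul(Add(Add(-46, 13), 41), Add(121, 0)) = Mul(Add(-33, 41), 121) = Mul(8, 121) = 968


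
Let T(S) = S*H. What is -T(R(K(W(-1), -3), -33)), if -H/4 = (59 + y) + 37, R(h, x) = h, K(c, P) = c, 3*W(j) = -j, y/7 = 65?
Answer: 2204/3 ≈ 734.67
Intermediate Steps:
y = 455 (y = 7*65 = 455)
W(j) = -j/3 (W(j) = (-j)/3 = -j/3)
H = -2204 (H = -4*((59 + 455) + 37) = -4*(514 + 37) = -4*551 = -2204)
T(S) = -2204*S (T(S) = S*(-2204) = -2204*S)
-T(R(K(W(-1), -3), -33)) = -(-2204)*(-1/3*(-1)) = -(-2204)/3 = -1*(-2204/3) = 2204/3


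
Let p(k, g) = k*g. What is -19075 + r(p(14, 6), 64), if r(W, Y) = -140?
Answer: -19215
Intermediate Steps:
p(k, g) = g*k
-19075 + r(p(14, 6), 64) = -19075 - 140 = -19215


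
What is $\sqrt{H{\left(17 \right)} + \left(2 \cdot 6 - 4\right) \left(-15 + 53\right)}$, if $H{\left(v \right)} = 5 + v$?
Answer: $\sqrt{326} \approx 18.055$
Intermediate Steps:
$\sqrt{H{\left(17 \right)} + \left(2 \cdot 6 - 4\right) \left(-15 + 53\right)} = \sqrt{\left(5 + 17\right) + \left(2 \cdot 6 - 4\right) \left(-15 + 53\right)} = \sqrt{22 + \left(12 - 4\right) 38} = \sqrt{22 + 8 \cdot 38} = \sqrt{22 + 304} = \sqrt{326}$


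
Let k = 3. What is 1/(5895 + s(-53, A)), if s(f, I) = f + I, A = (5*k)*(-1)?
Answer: 1/5827 ≈ 0.00017161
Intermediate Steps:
A = -15 (A = (5*3)*(-1) = 15*(-1) = -15)
s(f, I) = I + f
1/(5895 + s(-53, A)) = 1/(5895 + (-15 - 53)) = 1/(5895 - 68) = 1/5827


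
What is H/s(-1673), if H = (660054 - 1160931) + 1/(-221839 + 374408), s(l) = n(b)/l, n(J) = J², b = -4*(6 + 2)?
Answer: 31961955234769/39057664 ≈ 8.1833e+5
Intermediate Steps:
b = -32 (b = -4*8 = -32)
s(l) = 1024/l (s(l) = (-32)²/l = 1024/l)
H = -76418303012/152569 (H = -500877 + 1/152569 = -76418303012/152569 ≈ -5.0088e+5)
H/s(-1673) = -76418303012/(152569*(1024/(-1673))) = -76418303012/(152569*(1024*(-1/1673))) = -76418303012/(152569*(-1024/1673)) = -76418303012/152569*(-1673/1024) = 31961955234769/39057664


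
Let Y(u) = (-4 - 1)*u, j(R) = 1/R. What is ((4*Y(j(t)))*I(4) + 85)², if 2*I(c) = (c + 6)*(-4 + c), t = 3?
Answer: 7225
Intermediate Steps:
Y(u) = -5*u
I(c) = (-4 + c)*(6 + c)/2 (I(c) = ((c + 6)*(-4 + c))/2 = ((6 + c)*(-4 + c))/2 = ((-4 + c)*(6 + c))/2 = (-4 + c)*(6 + c)/2)
((4*Y(j(t)))*I(4) + 85)² = ((4*(-5/3))*(-12 + 4 + (½)*4²) + 85)² = ((4*(-5*⅓))*(-12 + 4 + (½)*16) + 85)² = ((4*(-5/3))*(-12 + 4 + 8) + 85)² = (-20/3*0 + 85)² = (0 + 85)² = 85² = 7225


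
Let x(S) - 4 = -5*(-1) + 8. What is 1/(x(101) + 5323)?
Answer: 1/5340 ≈ 0.00018727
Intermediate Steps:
x(S) = 17 (x(S) = 4 + (-5*(-1) + 8) = 4 + (5 + 8) = 4 + 13 = 17)
1/(x(101) + 5323) = 1/(17 + 5323) = 1/5340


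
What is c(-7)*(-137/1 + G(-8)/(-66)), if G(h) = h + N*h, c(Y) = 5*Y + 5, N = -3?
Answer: 45290/11 ≈ 4117.3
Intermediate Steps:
c(Y) = 5 + 5*Y
G(h) = -2*h (G(h) = h - 3*h = -2*h)
c(-7)*(-137/1 + G(-8)/(-66)) = (5 + 5*(-7))*(-137/1 - 2*(-8)/(-66)) = (5 - 35)*(-137*1 + 16*(-1/66)) = -30*(-137 - 8/33) = -30*(-4529/33) = 45290/11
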